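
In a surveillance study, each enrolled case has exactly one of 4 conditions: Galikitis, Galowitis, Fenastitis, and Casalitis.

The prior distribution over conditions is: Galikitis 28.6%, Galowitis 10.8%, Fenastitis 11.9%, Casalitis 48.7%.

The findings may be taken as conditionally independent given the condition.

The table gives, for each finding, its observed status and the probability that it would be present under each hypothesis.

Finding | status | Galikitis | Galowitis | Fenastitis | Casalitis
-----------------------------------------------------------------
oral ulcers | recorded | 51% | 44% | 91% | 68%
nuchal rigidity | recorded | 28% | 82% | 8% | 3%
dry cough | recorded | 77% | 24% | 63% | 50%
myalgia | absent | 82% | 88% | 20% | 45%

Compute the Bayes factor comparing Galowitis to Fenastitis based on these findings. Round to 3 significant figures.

0.283

The Bayes factor is the ratio of the joint likelihoods of the evidence pattern under the two hypotheses (using 1 − P(present | H) for each absent finding).
  Galowitis: 0.44 × 0.82 × 0.24 × (1 − 0.88) = 0.010391
  Fenastitis: 0.91 × 0.08 × 0.63 × (1 − 0.20) = 0.036691
Bayes factor = 0.010391 / 0.036691 ≈ 0.283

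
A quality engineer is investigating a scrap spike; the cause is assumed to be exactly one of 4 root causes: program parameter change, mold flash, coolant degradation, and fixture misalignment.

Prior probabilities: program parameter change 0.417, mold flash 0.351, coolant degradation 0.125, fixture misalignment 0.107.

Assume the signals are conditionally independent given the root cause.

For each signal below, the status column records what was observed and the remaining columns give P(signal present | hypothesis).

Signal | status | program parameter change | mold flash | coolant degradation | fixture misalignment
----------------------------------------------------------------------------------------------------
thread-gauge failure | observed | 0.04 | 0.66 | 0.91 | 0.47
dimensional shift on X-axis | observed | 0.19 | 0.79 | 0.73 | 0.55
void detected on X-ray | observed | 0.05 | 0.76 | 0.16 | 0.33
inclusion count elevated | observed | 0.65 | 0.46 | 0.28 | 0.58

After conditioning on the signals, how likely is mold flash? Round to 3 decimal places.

0.875

Multiply each prior by the joint likelihood of the signal pattern:
  program parameter change: 0.417 × 0.04 × 0.19 × 0.05 × 0.65 = 0.000103
  mold flash: 0.351 × 0.66 × 0.79 × 0.76 × 0.46 = 0.063981
  coolant degradation: 0.125 × 0.91 × 0.73 × 0.16 × 0.28 = 0.0037201
  fixture misalignment: 0.107 × 0.47 × 0.55 × 0.33 × 0.58 = 0.005294
The unnormalized weights sum to 0.073098.
P(mold flash | evidence) = 0.063981 / 0.073098 ≈ 0.875.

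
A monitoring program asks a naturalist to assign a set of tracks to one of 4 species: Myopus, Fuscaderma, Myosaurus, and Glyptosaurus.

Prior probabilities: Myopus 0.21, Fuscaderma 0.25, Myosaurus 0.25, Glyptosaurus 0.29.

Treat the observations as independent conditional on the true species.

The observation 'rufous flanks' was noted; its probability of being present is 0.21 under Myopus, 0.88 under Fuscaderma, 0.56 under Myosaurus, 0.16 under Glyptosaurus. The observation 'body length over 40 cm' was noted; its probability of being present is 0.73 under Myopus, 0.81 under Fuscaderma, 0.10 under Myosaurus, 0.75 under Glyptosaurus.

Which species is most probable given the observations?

Fuscaderma

For each hypothesis, the unnormalized posterior weight is prior × product of the observation likelihoods:
  Myopus: 0.21 × 0.21 × 0.73 = 0.032193
  Fuscaderma: 0.25 × 0.88 × 0.81 = 0.1782
  Myosaurus: 0.25 × 0.56 × 0.10 = 0.014
  Glyptosaurus: 0.29 × 0.16 × 0.75 = 0.0348
Marginal likelihood of the evidence = 0.25919.
P(Myopus | evidence) ≈ 0.032193 / 0.25919 ≈ 0.124
P(Fuscaderma | evidence) ≈ 0.1782 / 0.25919 ≈ 0.688
P(Myosaurus | evidence) ≈ 0.014 / 0.25919 ≈ 0.054
P(Glyptosaurus | evidence) ≈ 0.0348 / 0.25919 ≈ 0.134
The largest is 0.688, so Fuscaderma is most probable.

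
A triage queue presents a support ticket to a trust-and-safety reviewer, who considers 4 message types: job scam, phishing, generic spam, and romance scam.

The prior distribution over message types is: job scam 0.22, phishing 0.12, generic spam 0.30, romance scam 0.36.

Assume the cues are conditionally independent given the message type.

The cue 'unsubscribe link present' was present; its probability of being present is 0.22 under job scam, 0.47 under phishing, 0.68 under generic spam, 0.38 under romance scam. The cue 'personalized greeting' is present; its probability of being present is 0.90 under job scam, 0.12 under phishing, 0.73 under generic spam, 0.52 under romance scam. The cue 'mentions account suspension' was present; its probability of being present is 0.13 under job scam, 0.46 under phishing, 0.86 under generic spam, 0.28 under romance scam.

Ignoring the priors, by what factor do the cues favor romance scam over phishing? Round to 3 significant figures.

2.13

Joint likelihood of the cue pattern under each hypothesis:
  romance scam: 0.38 × 0.52 × 0.28 = 0.055328
  phishing: 0.47 × 0.12 × 0.46 = 0.025944
Bayes factor = 0.055328 / 0.025944 ≈ 2.13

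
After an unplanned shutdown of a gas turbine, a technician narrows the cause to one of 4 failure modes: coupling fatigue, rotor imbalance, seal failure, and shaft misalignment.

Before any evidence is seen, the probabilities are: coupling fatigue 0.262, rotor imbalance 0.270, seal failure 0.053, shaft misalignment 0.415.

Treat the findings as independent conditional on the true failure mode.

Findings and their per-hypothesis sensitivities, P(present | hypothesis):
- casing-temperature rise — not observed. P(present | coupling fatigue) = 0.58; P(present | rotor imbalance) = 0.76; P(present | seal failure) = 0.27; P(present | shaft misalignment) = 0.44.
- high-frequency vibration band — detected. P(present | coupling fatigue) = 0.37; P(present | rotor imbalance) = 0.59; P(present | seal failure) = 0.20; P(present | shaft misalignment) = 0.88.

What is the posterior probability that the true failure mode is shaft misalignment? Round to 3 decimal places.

0.702

Multiply each prior by the joint likelihood of the evidence pattern (using 1 − P(present | H) for each absent finding):
  coupling fatigue: 0.262 × (1 − 0.58) × 0.37 = 0.040715
  rotor imbalance: 0.270 × (1 − 0.76) × 0.59 = 0.038232
  seal failure: 0.053 × (1 − 0.27) × 0.20 = 0.007738
  shaft misalignment: 0.415 × (1 − 0.44) × 0.88 = 0.20451
Marginal likelihood of the evidence = 0.2912.
P(shaft misalignment | evidence) = 0.20451 / 0.2912 ≈ 0.702.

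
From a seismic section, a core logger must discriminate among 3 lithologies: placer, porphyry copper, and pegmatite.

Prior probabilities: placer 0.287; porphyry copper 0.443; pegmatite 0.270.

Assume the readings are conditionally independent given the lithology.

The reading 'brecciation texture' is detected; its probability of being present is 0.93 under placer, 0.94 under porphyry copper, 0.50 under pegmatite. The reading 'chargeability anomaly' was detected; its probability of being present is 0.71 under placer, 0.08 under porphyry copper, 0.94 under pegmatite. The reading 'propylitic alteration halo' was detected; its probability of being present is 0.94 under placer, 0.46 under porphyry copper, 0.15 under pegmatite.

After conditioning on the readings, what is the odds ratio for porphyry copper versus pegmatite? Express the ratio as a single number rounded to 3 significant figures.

0.805

The normalizing constant cancels in an odds ratio, so compute prior × likelihood for the two hypotheses only:
  porphyry copper: 0.443 × 0.94 × 0.08 × 0.46 = 0.015324
  pegmatite: 0.270 × 0.50 × 0.94 × 0.15 = 0.019035
Posterior odds = 0.015324 / 0.019035 ≈ 0.805.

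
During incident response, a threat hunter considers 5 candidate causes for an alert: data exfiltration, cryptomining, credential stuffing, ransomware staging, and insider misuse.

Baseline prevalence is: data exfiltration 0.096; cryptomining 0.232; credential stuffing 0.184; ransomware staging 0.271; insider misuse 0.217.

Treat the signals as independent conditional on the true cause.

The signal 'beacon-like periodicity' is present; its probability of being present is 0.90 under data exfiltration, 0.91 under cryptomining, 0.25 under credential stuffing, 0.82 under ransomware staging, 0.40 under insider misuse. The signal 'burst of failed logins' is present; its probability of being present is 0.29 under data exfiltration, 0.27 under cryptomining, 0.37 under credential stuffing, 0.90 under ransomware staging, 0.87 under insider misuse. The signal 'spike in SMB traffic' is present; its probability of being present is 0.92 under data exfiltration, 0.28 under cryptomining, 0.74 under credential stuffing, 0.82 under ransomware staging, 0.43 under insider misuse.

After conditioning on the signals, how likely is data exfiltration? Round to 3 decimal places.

For each hypothesis, the unnormalized posterior weight is prior × product of the signal likelihoods:
  data exfiltration: 0.096 × 0.90 × 0.29 × 0.92 = 0.023052
  cryptomining: 0.232 × 0.91 × 0.27 × 0.28 = 0.015961
  credential stuffing: 0.184 × 0.25 × 0.37 × 0.74 = 0.012595
  ransomware staging: 0.271 × 0.82 × 0.90 × 0.82 = 0.164
  insider misuse: 0.217 × 0.40 × 0.87 × 0.43 = 0.032472
Marginal likelihood of the evidence = 0.24808.
P(data exfiltration | evidence) = 0.023052 / 0.24808 ≈ 0.093.

0.093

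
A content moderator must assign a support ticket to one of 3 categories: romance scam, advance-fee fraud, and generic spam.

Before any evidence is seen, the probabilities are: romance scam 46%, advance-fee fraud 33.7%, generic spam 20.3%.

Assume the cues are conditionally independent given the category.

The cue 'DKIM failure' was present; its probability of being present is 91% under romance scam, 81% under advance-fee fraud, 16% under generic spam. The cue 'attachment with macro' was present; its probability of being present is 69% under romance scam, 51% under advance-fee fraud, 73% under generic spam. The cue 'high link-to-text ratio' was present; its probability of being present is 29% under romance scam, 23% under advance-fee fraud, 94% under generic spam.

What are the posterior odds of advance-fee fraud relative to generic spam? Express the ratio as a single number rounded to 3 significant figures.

Unnormalized posterior weight (prior times the cue likelihoods) for each of the two hypotheses:
  advance-fee fraud: 0.337 × 0.81 × 0.51 × 0.23 = 0.032019
  generic spam: 0.203 × 0.16 × 0.73 × 0.94 = 0.022288
Odds(advance-fee fraud : generic spam) = 0.032019 / 0.022288 ≈ 1.44.

1.44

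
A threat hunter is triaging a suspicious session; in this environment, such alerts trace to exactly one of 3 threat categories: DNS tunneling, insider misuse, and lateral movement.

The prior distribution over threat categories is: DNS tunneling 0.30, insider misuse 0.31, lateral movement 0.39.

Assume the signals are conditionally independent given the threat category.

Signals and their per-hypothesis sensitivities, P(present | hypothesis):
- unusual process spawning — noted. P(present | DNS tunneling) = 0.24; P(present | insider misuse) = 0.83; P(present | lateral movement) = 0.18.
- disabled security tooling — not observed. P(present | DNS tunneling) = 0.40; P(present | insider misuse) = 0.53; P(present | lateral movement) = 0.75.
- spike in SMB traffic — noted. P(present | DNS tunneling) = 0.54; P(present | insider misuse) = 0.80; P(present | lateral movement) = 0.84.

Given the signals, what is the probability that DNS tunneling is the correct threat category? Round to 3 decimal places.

0.173

For each hypothesis, the unnormalized posterior weight is prior × product of the signal likelihoods (using 1 − P(present | H) for each absent signal):
  DNS tunneling: 0.30 × 0.24 × (1 − 0.40) × 0.54 = 0.023328
  insider misuse: 0.31 × 0.83 × (1 − 0.53) × 0.80 = 0.096745
  lateral movement: 0.39 × 0.18 × (1 − 0.75) × 0.84 = 0.014742
Normalizing constant Z = 0.023328 + 0.096745 + 0.014742 = 0.13481.
P(DNS tunneling | evidence) = 0.023328 / 0.13481 ≈ 0.173.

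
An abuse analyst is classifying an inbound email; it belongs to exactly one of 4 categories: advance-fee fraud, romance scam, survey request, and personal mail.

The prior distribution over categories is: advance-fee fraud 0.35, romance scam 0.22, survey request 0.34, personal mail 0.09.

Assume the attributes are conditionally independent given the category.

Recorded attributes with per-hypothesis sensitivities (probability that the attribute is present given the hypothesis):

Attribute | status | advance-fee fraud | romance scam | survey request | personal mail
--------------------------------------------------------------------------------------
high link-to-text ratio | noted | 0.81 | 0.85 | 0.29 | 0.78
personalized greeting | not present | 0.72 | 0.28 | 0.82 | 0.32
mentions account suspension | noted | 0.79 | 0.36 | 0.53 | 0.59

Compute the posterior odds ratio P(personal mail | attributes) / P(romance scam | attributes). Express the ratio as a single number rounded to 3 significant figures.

Unnormalized posterior weight (prior times the attribute likelihoods) for each of the two hypotheses (using 1 − P(present | H) for each absent attribute):
  personal mail: 0.09 × 0.78 × (1 − 0.32) × 0.59 = 0.028164
  romance scam: 0.22 × 0.85 × (1 − 0.28) × 0.36 = 0.04847
Posterior odds = 0.028164 / 0.04847 ≈ 0.581.

0.581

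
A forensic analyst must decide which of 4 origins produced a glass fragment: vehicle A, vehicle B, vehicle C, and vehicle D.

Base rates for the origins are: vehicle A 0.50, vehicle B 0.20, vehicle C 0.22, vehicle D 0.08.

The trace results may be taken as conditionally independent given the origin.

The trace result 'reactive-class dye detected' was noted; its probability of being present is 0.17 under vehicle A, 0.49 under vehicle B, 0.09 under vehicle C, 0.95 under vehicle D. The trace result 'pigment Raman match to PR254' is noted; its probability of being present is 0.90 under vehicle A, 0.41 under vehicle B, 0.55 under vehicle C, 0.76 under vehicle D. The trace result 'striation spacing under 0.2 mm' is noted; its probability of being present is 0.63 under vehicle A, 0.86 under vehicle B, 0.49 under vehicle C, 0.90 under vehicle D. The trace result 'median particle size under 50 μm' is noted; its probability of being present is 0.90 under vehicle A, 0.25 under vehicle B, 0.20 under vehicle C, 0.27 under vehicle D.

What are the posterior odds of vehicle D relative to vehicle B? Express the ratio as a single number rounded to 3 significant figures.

The normalizing constant cancels in an odds ratio, so compute prior × likelihood for the two hypotheses only:
  vehicle D: 0.08 × 0.95 × 0.76 × 0.90 × 0.27 = 0.014036
  vehicle B: 0.20 × 0.49 × 0.41 × 0.86 × 0.25 = 0.0086387
Odds(vehicle D : vehicle B) = 0.014036 / 0.0086387 ≈ 1.62.

1.62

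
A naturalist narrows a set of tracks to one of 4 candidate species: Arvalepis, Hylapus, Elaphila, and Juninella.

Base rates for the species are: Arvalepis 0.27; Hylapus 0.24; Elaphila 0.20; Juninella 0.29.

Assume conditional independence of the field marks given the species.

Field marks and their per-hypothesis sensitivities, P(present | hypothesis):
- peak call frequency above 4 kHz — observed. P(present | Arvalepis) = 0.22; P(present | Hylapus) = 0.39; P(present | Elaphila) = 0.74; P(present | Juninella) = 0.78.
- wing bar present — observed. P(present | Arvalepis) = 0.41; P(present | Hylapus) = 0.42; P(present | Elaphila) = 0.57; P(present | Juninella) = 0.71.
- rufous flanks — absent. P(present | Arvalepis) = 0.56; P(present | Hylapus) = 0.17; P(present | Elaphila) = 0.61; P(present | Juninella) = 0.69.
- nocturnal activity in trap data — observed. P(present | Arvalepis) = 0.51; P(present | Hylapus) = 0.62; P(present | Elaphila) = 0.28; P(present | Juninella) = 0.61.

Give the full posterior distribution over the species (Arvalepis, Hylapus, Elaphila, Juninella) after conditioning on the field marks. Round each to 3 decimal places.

Multiply each prior by the joint likelihood of the field mark pattern (using 1 − P(present | H) for each absent field mark):
  Arvalepis: 0.27 × 0.22 × 0.41 × (1 − 0.56) × 0.51 = 0.005465
  Hylapus: 0.24 × 0.39 × 0.42 × (1 − 0.17) × 0.62 = 0.02023
  Elaphila: 0.20 × 0.74 × 0.57 × (1 − 0.61) × 0.28 = 0.0092121
  Juninella: 0.29 × 0.78 × 0.71 × (1 − 0.69) × 0.61 = 0.03037
The unnormalized weights sum to 0.065277.
P(Arvalepis | evidence) = 0.005465 / 0.065277 ≈ 0.084
P(Hylapus | evidence) = 0.02023 / 0.065277 ≈ 0.310
P(Elaphila | evidence) = 0.0092121 / 0.065277 ≈ 0.141
P(Juninella | evidence) = 0.03037 / 0.065277 ≈ 0.465

0.084, 0.310, 0.141, 0.465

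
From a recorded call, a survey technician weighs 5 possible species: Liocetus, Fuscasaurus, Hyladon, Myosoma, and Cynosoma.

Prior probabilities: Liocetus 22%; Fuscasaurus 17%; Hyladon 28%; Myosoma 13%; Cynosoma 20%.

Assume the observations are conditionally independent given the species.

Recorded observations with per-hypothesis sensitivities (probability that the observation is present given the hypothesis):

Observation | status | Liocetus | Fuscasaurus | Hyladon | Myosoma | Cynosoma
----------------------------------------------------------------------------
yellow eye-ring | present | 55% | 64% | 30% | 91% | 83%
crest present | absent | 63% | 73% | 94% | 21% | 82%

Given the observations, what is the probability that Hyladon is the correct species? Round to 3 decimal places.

Multiply each prior by the joint likelihood of the evidence pattern (using 1 − P(present | H) for each absent observation):
  Liocetus: 0.22 × 0.55 × (1 − 0.63) = 0.04477
  Fuscasaurus: 0.17 × 0.64 × (1 − 0.73) = 0.029376
  Hyladon: 0.28 × 0.30 × (1 − 0.94) = 0.00504
  Myosoma: 0.13 × 0.91 × (1 − 0.21) = 0.093457
  Cynosoma: 0.20 × 0.83 × (1 − 0.82) = 0.02988
Marginal likelihood of the evidence = 0.20252.
P(Hyladon | evidence) = 0.00504 / 0.20252 ≈ 0.025.

0.025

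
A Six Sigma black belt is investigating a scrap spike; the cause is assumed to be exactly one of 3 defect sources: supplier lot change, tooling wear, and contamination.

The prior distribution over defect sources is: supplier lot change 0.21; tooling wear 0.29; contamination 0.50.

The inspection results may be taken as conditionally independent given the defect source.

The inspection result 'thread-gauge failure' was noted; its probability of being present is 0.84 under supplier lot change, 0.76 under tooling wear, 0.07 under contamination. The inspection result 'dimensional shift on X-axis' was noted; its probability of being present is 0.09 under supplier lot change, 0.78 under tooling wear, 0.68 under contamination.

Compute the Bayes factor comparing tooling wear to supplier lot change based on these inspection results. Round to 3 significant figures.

Joint likelihood of the inspection result pattern under each hypothesis:
  tooling wear: 0.76 × 0.78 = 0.5928
  supplier lot change: 0.84 × 0.09 = 0.0756
Bayes factor = 0.5928 / 0.0756 ≈ 7.84

7.84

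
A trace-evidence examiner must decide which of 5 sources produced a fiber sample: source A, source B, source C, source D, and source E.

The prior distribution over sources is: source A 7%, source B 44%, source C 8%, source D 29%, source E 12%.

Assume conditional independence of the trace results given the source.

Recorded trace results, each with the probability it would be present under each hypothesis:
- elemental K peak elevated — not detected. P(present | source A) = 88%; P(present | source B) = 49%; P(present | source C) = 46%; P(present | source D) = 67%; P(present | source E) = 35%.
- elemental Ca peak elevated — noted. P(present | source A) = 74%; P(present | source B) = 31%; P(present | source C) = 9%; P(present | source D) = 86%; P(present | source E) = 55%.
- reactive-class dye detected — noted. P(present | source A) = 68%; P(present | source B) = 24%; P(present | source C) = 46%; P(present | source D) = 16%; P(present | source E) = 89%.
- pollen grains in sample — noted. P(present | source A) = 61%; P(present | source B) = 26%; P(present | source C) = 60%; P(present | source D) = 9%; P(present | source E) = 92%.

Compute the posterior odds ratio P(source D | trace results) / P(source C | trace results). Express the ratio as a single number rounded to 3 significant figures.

1.10

Unnormalized posterior weight (prior times the trace result likelihoods) for each of the two hypotheses (using 1 − P(present | H) for each absent trace result):
  source D: 0.29 × (1 − 0.67) × 0.86 × 0.16 × 0.09 = 0.0011851
  source C: 0.08 × (1 − 0.46) × 0.09 × 0.46 × 0.60 = 0.0010731
Odds(source D : source C) = 0.0011851 / 0.0010731 ≈ 1.10.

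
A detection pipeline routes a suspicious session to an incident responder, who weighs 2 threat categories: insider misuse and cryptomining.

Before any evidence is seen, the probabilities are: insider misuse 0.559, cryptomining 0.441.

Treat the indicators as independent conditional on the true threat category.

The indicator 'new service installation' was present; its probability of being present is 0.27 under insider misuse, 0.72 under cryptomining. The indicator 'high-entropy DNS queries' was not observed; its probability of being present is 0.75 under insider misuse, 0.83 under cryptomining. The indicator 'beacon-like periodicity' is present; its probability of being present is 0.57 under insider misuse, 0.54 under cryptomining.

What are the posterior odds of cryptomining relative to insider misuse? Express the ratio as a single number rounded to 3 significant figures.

1.36

Unnormalized posterior weight (prior times the indicator likelihoods) for each of the two hypotheses (using 1 − P(present | H) for each absent indicator):
  cryptomining: 0.441 × 0.72 × (1 − 0.83) × 0.54 = 0.029148
  insider misuse: 0.559 × 0.27 × (1 − 0.75) × 0.57 = 0.021508
Posterior odds = 0.029148 / 0.021508 ≈ 1.36.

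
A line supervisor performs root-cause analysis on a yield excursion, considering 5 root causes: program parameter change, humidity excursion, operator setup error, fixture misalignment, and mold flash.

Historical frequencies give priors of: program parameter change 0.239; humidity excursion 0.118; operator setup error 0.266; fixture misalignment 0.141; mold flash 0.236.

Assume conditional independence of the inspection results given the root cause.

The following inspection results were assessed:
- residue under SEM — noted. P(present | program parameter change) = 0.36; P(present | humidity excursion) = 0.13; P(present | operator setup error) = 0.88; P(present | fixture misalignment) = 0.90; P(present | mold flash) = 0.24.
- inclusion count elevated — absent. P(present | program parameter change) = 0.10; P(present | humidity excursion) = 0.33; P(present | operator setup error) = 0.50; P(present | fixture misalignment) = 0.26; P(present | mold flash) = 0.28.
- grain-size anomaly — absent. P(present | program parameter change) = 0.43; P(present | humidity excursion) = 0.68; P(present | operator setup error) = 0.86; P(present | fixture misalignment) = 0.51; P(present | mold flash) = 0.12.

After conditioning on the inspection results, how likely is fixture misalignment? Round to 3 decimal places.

For each hypothesis, the unnormalized posterior weight is prior × product of the inspection result likelihoods (using 1 − P(present | H) for each absent inspection result):
  program parameter change: 0.239 × 0.36 × (1 − 0.10) × (1 − 0.43) = 0.044139
  humidity excursion: 0.118 × 0.13 × (1 − 0.33) × (1 − 0.68) = 0.0032889
  operator setup error: 0.266 × 0.88 × (1 − 0.50) × (1 − 0.86) = 0.016386
  fixture misalignment: 0.141 × 0.90 × (1 − 0.26) × (1 − 0.51) = 0.046014
  mold flash: 0.236 × 0.24 × (1 − 0.28) × (1 − 0.12) = 0.035887
The unnormalized weights sum to 0.14571.
P(fixture misalignment | evidence) = 0.046014 / 0.14571 ≈ 0.316.

0.316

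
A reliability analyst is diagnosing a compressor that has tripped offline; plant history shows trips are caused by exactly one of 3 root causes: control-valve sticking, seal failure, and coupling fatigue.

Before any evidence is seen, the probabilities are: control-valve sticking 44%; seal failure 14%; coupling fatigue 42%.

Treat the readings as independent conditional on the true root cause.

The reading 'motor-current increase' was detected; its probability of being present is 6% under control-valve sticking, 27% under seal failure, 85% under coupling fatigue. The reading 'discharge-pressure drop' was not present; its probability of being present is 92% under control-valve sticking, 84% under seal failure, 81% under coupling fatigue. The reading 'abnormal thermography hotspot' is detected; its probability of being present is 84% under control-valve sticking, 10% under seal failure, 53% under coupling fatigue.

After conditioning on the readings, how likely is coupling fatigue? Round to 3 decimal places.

0.938

Multiply each prior by the joint likelihood of the reading pattern (using 1 − P(present | H) for each absent reading):
  control-valve sticking: 0.44 × 0.06 × (1 − 0.92) × 0.84 = 0.0017741
  seal failure: 0.14 × 0.27 × (1 − 0.84) × 0.10 = 0.0006048
  coupling fatigue: 0.42 × 0.85 × (1 − 0.81) × 0.53 = 0.03595
Marginal likelihood of the evidence = 0.038329.
P(coupling fatigue | evidence) = 0.03595 / 0.038329 ≈ 0.938.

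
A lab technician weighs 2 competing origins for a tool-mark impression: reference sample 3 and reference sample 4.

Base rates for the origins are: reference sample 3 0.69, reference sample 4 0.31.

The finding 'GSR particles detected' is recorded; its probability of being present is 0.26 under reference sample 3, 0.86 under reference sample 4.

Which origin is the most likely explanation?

reference sample 4

By Bayes' rule, the unnormalized weight for each hypothesis is prior × likelihood:
  reference sample 3: 0.69 × 0.26 = 0.1794
  reference sample 4: 0.31 × 0.86 = 0.2666
The unnormalized weights sum to 0.446.
P(reference sample 3 | evidence) ≈ 0.1794 / 0.446 ≈ 0.402
P(reference sample 4 | evidence) ≈ 0.2666 / 0.446 ≈ 0.598
The largest is 0.598, so reference sample 4 is most probable.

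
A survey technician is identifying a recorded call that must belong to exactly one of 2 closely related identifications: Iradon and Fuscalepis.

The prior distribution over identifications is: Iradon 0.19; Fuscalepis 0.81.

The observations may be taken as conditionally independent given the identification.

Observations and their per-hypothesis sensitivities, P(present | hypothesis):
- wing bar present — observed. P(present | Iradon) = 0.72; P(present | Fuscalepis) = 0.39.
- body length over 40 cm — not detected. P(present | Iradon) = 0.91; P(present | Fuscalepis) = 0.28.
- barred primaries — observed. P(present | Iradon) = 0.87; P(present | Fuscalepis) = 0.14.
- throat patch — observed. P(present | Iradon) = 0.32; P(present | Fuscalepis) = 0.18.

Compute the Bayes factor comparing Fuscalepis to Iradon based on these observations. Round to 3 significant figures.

0.392

The Bayes factor is the ratio of the joint likelihoods of the evidence pattern under the two hypotheses (using 1 − P(present | H) for each absent observation).
  Fuscalepis: 0.39 × (1 − 0.28) × 0.14 × 0.18 = 0.0070762
  Iradon: 0.72 × (1 − 0.91) × 0.87 × 0.32 = 0.01804
Bayes factor = 0.0070762 / 0.01804 ≈ 0.392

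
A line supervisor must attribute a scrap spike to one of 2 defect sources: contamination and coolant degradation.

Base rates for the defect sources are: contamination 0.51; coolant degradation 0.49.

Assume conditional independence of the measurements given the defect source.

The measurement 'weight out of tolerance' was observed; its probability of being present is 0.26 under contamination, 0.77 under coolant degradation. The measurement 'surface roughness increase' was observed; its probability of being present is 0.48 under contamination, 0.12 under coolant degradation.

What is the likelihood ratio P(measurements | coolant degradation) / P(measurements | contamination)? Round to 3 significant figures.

0.740

The Bayes factor is the ratio of the joint likelihoods of the measurement pattern under the two hypotheses.
  coolant degradation: 0.77 × 0.12 = 0.0924
  contamination: 0.26 × 0.48 = 0.1248
Bayes factor = 0.0924 / 0.1248 ≈ 0.740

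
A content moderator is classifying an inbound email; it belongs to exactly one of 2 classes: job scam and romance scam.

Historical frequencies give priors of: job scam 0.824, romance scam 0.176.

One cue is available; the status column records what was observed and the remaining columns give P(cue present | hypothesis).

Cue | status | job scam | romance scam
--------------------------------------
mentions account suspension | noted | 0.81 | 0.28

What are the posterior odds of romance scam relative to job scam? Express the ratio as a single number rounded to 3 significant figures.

0.0738

Unnormalized posterior weight (prior times the cue likelihood) for each of the two hypotheses:
  romance scam: 0.176 × 0.28 = 0.04928
  job scam: 0.824 × 0.81 = 0.66744
Posterior odds = 0.04928 / 0.66744 ≈ 0.0738.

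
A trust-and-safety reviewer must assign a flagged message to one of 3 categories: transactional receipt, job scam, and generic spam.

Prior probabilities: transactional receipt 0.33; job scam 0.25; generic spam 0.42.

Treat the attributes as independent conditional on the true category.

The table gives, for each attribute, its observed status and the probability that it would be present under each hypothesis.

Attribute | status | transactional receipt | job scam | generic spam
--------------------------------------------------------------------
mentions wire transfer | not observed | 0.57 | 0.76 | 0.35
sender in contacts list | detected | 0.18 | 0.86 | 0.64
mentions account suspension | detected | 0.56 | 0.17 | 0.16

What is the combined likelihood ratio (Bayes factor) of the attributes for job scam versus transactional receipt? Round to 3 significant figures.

0.810

Take the product of per-attribute likelihoods under each hypothesis (using 1 − P(present | H) for each absent attribute), then divide.
  job scam: (1 − 0.76) × 0.86 × 0.17 = 0.035088
  transactional receipt: (1 − 0.57) × 0.18 × 0.56 = 0.043344
Bayes factor = 0.035088 / 0.043344 ≈ 0.810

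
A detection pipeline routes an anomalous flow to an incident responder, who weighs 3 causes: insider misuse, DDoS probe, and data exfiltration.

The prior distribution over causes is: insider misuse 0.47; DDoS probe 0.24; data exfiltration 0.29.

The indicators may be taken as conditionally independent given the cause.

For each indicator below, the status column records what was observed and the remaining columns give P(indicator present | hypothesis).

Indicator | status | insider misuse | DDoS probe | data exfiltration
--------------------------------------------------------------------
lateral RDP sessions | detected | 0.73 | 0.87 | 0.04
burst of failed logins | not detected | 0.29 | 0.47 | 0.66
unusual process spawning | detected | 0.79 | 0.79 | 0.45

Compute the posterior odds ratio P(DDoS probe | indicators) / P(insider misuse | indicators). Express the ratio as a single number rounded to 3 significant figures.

0.454

Unnormalized posterior weight (prior times the indicator likelihoods) for each of the two hypotheses (using 1 − P(present | H) for each absent indicator):
  DDoS probe: 0.24 × 0.87 × (1 − 0.47) × 0.79 = 0.087425
  insider misuse: 0.47 × 0.73 × (1 − 0.29) × 0.79 = 0.19244
Odds(DDoS probe : insider misuse) = 0.087425 / 0.19244 ≈ 0.454.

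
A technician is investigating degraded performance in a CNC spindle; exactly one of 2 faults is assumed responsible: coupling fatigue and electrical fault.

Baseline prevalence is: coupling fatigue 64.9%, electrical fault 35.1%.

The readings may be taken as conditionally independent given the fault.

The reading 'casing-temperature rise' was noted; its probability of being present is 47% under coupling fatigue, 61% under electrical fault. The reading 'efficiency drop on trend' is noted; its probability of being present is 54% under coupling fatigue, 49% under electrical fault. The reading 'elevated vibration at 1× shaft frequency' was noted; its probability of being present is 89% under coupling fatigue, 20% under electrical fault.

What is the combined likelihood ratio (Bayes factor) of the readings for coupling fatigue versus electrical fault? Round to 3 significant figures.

3.78

Joint likelihood of the reading pattern under each hypothesis:
  coupling fatigue: 0.47 × 0.54 × 0.89 = 0.22588
  electrical fault: 0.61 × 0.49 × 0.20 = 0.05978
Bayes factor = 0.22588 / 0.05978 ≈ 3.78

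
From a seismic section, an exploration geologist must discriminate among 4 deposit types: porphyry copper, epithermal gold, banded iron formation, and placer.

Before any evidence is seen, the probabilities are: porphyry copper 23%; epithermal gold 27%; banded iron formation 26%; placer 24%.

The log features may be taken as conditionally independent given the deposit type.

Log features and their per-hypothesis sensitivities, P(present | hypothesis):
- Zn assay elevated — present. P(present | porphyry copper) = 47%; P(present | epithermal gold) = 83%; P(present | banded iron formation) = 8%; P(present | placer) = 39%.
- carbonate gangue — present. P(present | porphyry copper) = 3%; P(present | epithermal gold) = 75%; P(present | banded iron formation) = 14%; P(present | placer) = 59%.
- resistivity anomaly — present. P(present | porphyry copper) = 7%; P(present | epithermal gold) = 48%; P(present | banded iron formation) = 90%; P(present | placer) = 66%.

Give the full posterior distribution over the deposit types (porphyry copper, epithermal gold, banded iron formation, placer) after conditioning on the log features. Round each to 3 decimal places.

For each hypothesis, the unnormalized posterior weight is prior × product of the log feature likelihoods:
  porphyry copper: 0.23 × 0.47 × 0.03 × 0.07 = 0.00022701
  epithermal gold: 0.27 × 0.83 × 0.75 × 0.48 = 0.080676
  banded iron formation: 0.26 × 0.08 × 0.14 × 0.90 = 0.0026208
  placer: 0.24 × 0.39 × 0.59 × 0.66 = 0.036448
Normalizing constant Z = 0.00022701 + 0.080676 + 0.0026208 + 0.036448 = 0.11997.
P(porphyry copper | evidence) = 0.00022701 / 0.11997 ≈ 0.002
P(epithermal gold | evidence) = 0.080676 / 0.11997 ≈ 0.672
P(banded iron formation | evidence) = 0.0026208 / 0.11997 ≈ 0.022
P(placer | evidence) = 0.036448 / 0.11997 ≈ 0.304

0.002, 0.672, 0.022, 0.304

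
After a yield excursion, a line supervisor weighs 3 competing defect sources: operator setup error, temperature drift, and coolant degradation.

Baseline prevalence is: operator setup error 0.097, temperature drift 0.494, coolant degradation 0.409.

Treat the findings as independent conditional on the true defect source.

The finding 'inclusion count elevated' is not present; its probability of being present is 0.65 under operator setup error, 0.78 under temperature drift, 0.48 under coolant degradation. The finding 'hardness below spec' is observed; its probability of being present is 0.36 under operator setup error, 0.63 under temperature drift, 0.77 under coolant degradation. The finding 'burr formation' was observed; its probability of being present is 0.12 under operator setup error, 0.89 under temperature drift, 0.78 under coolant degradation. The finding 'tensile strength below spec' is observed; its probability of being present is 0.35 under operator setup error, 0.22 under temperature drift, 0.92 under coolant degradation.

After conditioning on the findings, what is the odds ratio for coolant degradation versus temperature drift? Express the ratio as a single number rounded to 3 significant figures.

8.77

Unnormalized posterior weight (prior times the finding likelihoods) for each of the two hypotheses (using 1 − P(present | H) for each absent finding):
  coolant degradation: 0.409 × (1 − 0.48) × 0.77 × 0.78 × 0.92 = 0.11752
  temperature drift: 0.494 × (1 − 0.78) × 0.63 × 0.89 × 0.22 = 0.013406
Odds(coolant degradation : temperature drift) = 0.11752 / 0.013406 ≈ 8.77.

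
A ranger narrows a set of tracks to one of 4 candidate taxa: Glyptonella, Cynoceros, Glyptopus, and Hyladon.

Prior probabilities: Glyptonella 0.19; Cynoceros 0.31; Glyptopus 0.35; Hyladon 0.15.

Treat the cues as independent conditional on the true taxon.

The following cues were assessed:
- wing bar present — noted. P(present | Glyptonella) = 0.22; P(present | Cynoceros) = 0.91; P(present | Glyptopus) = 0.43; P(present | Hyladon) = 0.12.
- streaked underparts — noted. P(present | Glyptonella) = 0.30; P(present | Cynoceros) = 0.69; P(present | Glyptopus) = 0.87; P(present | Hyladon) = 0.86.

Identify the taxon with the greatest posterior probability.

Multiply each prior by the joint likelihood of the cue pattern:
  Glyptonella: 0.19 × 0.22 × 0.30 = 0.01254
  Cynoceros: 0.31 × 0.91 × 0.69 = 0.19465
  Glyptopus: 0.35 × 0.43 × 0.87 = 0.13093
  Hyladon: 0.15 × 0.12 × 0.86 = 0.01548
The unnormalized weights sum to 0.3536.
P(Glyptonella | evidence) ≈ 0.01254 / 0.3536 ≈ 0.035
P(Cynoceros | evidence) ≈ 0.19465 / 0.3536 ≈ 0.550
P(Glyptopus | evidence) ≈ 0.13093 / 0.3536 ≈ 0.370
P(Hyladon | evidence) ≈ 0.01548 / 0.3536 ≈ 0.044
The largest is 0.550, so Cynoceros is most probable.

Cynoceros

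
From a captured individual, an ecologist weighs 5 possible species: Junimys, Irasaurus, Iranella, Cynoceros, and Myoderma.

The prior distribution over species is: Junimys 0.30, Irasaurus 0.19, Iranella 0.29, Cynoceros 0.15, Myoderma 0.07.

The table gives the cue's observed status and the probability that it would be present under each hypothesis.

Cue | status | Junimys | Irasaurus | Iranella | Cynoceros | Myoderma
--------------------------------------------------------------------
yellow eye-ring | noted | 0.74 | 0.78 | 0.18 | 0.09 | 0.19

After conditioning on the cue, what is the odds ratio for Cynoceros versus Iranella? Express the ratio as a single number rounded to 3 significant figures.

0.259

The normalizing constant cancels in an odds ratio, so compute prior × likelihood for the two hypotheses only:
  Cynoceros: 0.15 × 0.09 = 0.0135
  Iranella: 0.29 × 0.18 = 0.0522
Posterior odds = 0.0135 / 0.0522 ≈ 0.259.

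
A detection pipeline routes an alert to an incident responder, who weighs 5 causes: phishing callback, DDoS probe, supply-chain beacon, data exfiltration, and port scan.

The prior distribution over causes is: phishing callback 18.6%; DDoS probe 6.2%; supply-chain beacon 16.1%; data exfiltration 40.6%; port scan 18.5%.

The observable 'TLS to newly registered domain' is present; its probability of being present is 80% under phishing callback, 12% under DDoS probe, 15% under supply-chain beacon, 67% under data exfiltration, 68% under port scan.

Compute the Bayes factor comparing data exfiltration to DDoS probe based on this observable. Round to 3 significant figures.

5.58

The Bayes factor is the ratio of the two likelihoods.
  data exfiltration: 0.67
  DDoS probe: 0.12
Bayes factor = 0.67 / 0.12 ≈ 5.58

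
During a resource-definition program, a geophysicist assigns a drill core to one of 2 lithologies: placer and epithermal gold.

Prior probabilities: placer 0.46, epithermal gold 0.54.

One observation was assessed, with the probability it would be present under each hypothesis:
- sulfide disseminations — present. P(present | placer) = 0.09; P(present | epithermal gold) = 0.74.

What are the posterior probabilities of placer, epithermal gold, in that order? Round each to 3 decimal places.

Multiply each prior by the likelihood of the observation:
  placer: 0.46 × 0.09 = 0.0414
  epithermal gold: 0.54 × 0.74 = 0.3996
The unnormalized weights sum to 0.441.
P(placer | evidence) = 0.0414 / 0.441 ≈ 0.094
P(epithermal gold | evidence) = 0.3996 / 0.441 ≈ 0.906

0.094, 0.906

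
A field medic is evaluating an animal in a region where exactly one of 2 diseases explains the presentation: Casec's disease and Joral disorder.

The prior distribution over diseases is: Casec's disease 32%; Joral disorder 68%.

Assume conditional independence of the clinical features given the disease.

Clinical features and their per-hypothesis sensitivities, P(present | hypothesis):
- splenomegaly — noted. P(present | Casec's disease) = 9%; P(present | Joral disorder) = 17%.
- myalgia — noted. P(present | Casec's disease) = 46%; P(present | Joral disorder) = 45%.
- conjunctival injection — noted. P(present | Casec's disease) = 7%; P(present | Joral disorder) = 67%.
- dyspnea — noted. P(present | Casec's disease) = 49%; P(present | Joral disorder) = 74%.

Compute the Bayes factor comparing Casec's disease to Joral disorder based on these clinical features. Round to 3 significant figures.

Joint likelihood of the clinical feature pattern under each hypothesis:
  Casec's disease: 0.09 × 0.46 × 0.07 × 0.49 = 0.00142
  Joral disorder: 0.17 × 0.45 × 0.67 × 0.74 = 0.037929
Bayes factor = 0.00142 / 0.037929 ≈ 0.0374

0.0374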